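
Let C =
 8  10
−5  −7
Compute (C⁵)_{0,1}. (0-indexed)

550

tr C = 1 and det C = −6, so the characteristic polynomial is λ² − (1)λ + (−6) with roots 3 and −2.
Eigenvectors give P = [[2, 1], [−1, −1]] with P⁻¹ = [[1, 1], [−1, −2]], and C = P·diag(3, −2)·P⁻¹.
Then C⁵ = P·diag(243, −32)·P⁻¹ = [[486, −32], [−243, 32]] · [[1, 1], [−1, −2]] = [[518, 550], [−275, −307]].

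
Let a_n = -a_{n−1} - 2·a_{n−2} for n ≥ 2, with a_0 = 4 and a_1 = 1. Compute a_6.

3

With companion matrix T = [[-1, -2], [1, 0]], [a_n, a_{n−1}]ᵀ = T·[a_{n−1}, a_{n−2}]ᵀ, so [a_6, a_5]ᵀ = T⁵·[a_1, a_0]ᵀ.
T⁵ = [[-5, 2], [-1, -6]], giving [a_6, a_5]ᵀ = [[3], [-25]].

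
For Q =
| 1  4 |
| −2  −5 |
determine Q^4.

tr Q = −4 and det Q = 3, so the characteristic polynomial is λ² − (−4)λ + (3) with roots −1 and −3.
Eigenvectors give P = [[2, 1], [−1, −1]] with P⁻¹ = [[1, 1], [−1, −2]], and Q = P·diag(−1, −3)·P⁻¹.
Then Q^4 = P·diag(1, 81)·P⁻¹ = [[2, 81], [−1, −81]] · [[1, 1], [−1, −2]] = [[−79, −160], [80, 161]].

[[−79, −160], [80, 161]]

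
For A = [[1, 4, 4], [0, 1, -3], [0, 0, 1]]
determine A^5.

A = I + N where N = [[0, 4, 4], [0, 0, -3], [0, 0, 0]] is strictly upper-triangular, so N^3 = 0.
(I + N)^5 = I + 5·N + 10·N^2 = [[1, 20, -100], [0, 1, -15], [0, 0, 1]].

[[1, 20, -100], [0, 1, -15], [0, 0, 1]]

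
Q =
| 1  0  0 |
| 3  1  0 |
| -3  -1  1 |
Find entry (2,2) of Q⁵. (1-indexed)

Q = I + N where N = [[0, 0, 0], [3, 0, 0], [-3, -1, 0]] is strictly lower-triangular, so N³ = 0.
(I + N)⁵ = I + 5·N + 10·N² = [[1, 0, 0], [15, 1, 0], [-45, -5, 1]].

1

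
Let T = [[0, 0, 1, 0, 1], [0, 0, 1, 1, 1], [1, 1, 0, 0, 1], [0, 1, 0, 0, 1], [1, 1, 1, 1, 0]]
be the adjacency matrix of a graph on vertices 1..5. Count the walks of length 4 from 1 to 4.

The number of length-4 walks from vertex 1 to vertex 4 is entry (1,4) of T^4, where T is the adjacency matrix.
T^2 = [[2, 2, 1, 1, 1], [2, 3, 1, 1, 2], [1, 1, 3, 2, 2], [1, 1, 2, 2, 1], [1, 2, 2, 1, 4]]
T^3 = [[2, 3, 5, 3, 6], [3, 4, 7, 5, 7], [5, 7, 4, 3, 7], [3, 5, 3, 2, 6], [6, 7, 7, 6, 6]]
T^4 = [[11, 14, 11, 9, 13], [14, 19, 14, 11, 19], [11, 14, 19, 14, 19], [9, 11, 14, 11, 13], [13, 19, 19, 13, 26]]

9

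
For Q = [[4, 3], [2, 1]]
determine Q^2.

[[22, 15], [10, 7]]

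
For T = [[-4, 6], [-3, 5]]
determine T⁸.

[[-254, 510], [-255, 511]]

tr T = 1 and det T = -2, so the characteristic polynomial is λ² − (1)λ + (-2) with roots -1 and 2.
Eigenvectors give P = [[2, -1], [1, -1]] with P⁻¹ = [[1, -1], [1, -2]], and T = P·diag(-1, 2)·P⁻¹.
Then T⁸ = P·diag(1, 256)·P⁻¹ = [[2, -256], [1, -256]] · [[1, -1], [1, -2]] = [[-254, 510], [-255, 511]].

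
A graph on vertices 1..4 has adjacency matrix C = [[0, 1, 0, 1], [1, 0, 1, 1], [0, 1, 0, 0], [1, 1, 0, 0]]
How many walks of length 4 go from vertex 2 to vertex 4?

The number of length-4 walks from vertex 2 to vertex 4 is entry (2,4) of C⁴, where C is the adjacency matrix.
C² = [[2, 1, 1, 1], [1, 3, 0, 1], [1, 0, 1, 1], [1, 1, 1, 2]]
C³ = [[2, 4, 1, 3], [4, 2, 3, 4], [1, 3, 0, 1], [3, 4, 1, 2]]
C⁴ = [[7, 6, 4, 6], [6, 11, 2, 6], [4, 2, 3, 4], [6, 6, 4, 7]]

6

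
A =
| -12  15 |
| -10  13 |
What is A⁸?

[[-12354, 18915], [-12610, 19171]]

tr A = 1 and det A = -6, so the characteristic polynomial is λ² − (1)λ + (-6) with roots -2 and 3.
Eigenvectors give P = [[3, 1], [2, 1]] with P⁻¹ = [[1, -1], [-2, 3]], and A = P·diag(-2, 3)·P⁻¹.
Then A⁸ = P·diag(256, 6561)·P⁻¹ = [[768, 6561], [512, 6561]] · [[1, -1], [-2, 3]] = [[-12354, 18915], [-12610, 19171]].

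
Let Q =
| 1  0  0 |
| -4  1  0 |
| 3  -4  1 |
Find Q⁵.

Q = I + N where N = [[0, 0, 0], [-4, 0, 0], [3, -4, 0]] is strictly lower-triangular, so N³ = 0.
(I + N)⁵ = I + 5·N + 10·N² = [[1, 0, 0], [-20, 1, 0], [175, -20, 1]].

[[1, 0, 0], [-20, 1, 0], [175, -20, 1]]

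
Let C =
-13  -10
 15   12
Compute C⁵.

tr C = -1 and det C = -6, so the characteristic polynomial is λ² − (-1)λ + (-6) with roots 2 and -3.
Eigenvectors give P = [[-2, -1], [3, 1]] with P⁻¹ = [[1, 1], [-3, -2]], and C = P·diag(2, -3)·P⁻¹.
Then C⁵ = P·diag(32, -243)·P⁻¹ = [[-64, 243], [96, -243]] · [[1, 1], [-3, -2]] = [[-793, -550], [825, 582]].

[[-793, -550], [825, 582]]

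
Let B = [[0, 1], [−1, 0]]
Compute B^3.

B^2 = [[−1, 0], [0, −1]]
B^3 = [[0, −1], [1, 0]]

[[0, −1], [1, 0]]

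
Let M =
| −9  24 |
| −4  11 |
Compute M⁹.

[[−39369, 118104], [−19684, 59051]]

tr M = 2 and det M = −3, so the characteristic polynomial is λ² − (2)λ + (−3) with roots −1 and 3.
Eigenvectors give P = [[−3, 2], [−1, 1]] with P⁻¹ = [[−1, 2], [−1, 3]], and M = P·diag(−1, 3)·P⁻¹.
Then M⁹ = P·diag(−1, 19683)·P⁻¹ = [[3, 39366], [1, 19683]] · [[−1, 2], [−1, 3]] = [[−39369, 118104], [−19684, 59051]].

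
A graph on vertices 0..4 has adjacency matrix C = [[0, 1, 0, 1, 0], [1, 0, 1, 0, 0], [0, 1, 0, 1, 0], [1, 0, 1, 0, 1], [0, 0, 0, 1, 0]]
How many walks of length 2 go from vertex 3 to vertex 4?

0

The number of length-2 walks from vertex 3 to vertex 4 is entry (3,4) of C², where C is the adjacency matrix.
C² = [[2, 0, 2, 0, 1], [0, 2, 0, 2, 0], [2, 0, 2, 0, 1], [0, 2, 0, 3, 0], [1, 0, 1, 0, 1]]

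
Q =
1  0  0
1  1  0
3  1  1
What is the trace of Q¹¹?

Q = I + N where N = [[0, 0, 0], [1, 0, 0], [3, 1, 0]] is strictly lower-triangular, so N³ = 0.
(I + N)¹¹ = I + 11·N + 55·N² = [[1, 0, 0], [11, 1, 0], [88, 11, 1]].

3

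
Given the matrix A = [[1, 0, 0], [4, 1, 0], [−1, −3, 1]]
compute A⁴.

[[1, 0, 0], [16, 1, 0], [−76, −12, 1]]

A = I + N where N = [[0, 0, 0], [4, 0, 0], [−1, −3, 0]] is strictly lower-triangular, so N³ = 0.
(I + N)⁴ = I + 4·N + 6·N² = [[1, 0, 0], [16, 1, 0], [−76, −12, 1]].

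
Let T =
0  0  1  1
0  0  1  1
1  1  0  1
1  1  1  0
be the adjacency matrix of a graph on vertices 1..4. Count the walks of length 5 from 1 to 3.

The number of length-5 walks from vertex 1 to vertex 3 is entry (1,3) of T⁵, where T is the adjacency matrix.
T² = [[2, 2, 1, 1], [2, 2, 1, 1], [1, 1, 3, 2], [1, 1, 2, 3]]
T³ = [[2, 2, 5, 5], [2, 2, 5, 5], [5, 5, 4, 5], [5, 5, 5, 4]]
T⁴ = [[10, 10, 9, 9], [10, 10, 9, 9], [9, 9, 15, 14], [9, 9, 14, 15]]
T⁵ = [[18, 18, 29, 29], [18, 18, 29, 29], [29, 29, 32, 33], [29, 29, 33, 32]]

29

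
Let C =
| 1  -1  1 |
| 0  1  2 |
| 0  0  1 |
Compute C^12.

C = I + N where N = [[0, -1, 1], [0, 0, 2], [0, 0, 0]] is strictly upper-triangular, so N^3 = 0.
(I + N)^12 = I + 12·N + 66·N^2 = [[1, -12, -120], [0, 1, 24], [0, 0, 1]].

[[1, -12, -120], [0, 1, 24], [0, 0, 1]]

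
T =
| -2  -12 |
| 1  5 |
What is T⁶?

[[-188, -756], [63, 253]]

tr T = 3 and det T = 2, so the characteristic polynomial is λ² − (3)λ + (2) with roots 2 and 1.
Eigenvectors give P = [[3, 4], [-1, -1]] with P⁻¹ = [[-1, -4], [1, 3]], and T = P·diag(2, 1)·P⁻¹.
Then T⁶ = P·diag(64, 1)·P⁻¹ = [[192, 4], [-64, -1]] · [[-1, -4], [1, 3]] = [[-188, -756], [63, 253]].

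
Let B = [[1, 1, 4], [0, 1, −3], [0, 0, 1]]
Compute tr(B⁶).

B = I + N where N = [[0, 1, 4], [0, 0, −3], [0, 0, 0]] is strictly upper-triangular, so N³ = 0.
(I + N)⁶ = I + 6·N + 15·N² = [[1, 6, −21], [0, 1, −18], [0, 0, 1]].

3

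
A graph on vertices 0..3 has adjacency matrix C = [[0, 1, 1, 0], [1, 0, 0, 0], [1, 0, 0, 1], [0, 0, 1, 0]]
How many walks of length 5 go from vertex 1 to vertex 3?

3

The number of length-5 walks from vertex 1 to vertex 3 is entry (1,3) of C⁵, where C is the adjacency matrix.
C² = [[2, 0, 0, 1], [0, 1, 1, 0], [0, 1, 2, 0], [1, 0, 0, 1]]
C³ = [[0, 2, 3, 0], [2, 0, 0, 1], [3, 0, 0, 2], [0, 1, 2, 0]]
C⁴ = [[5, 0, 0, 3], [0, 2, 3, 0], [0, 3, 5, 0], [3, 0, 0, 2]]
C⁵ = [[0, 5, 8, 0], [5, 0, 0, 3], [8, 0, 0, 5], [0, 3, 5, 0]]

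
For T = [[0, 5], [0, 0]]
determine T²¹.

T is strictly triangular, hence nilpotent: T² = 0, so T²¹ = 0.

[[0, 0], [0, 0]]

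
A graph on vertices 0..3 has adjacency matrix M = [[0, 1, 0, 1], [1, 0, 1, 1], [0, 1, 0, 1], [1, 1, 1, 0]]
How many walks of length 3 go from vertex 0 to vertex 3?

The number of length-3 walks from vertex 0 to vertex 3 is entry (0,3) of M³, where M is the adjacency matrix.
M² = [[2, 1, 2, 1], [1, 3, 1, 2], [2, 1, 2, 1], [1, 2, 1, 3]]
M³ = [[2, 5, 2, 5], [5, 4, 5, 5], [2, 5, 2, 5], [5, 5, 5, 4]]

5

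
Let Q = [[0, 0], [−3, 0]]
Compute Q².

Q is strictly triangular, hence nilpotent: Q² = 0, so Q² = 0.

[[0, 0], [0, 0]]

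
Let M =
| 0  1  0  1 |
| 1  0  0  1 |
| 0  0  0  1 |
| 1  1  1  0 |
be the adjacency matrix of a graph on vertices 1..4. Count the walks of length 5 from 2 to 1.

The number of length-5 walks from vertex 2 to vertex 1 is entry (2,1) of M^5, where M is the adjacency matrix.
M^2 = [[2, 1, 1, 1], [1, 2, 1, 1], [1, 1, 1, 0], [1, 1, 0, 3]]
M^3 = [[2, 3, 1, 4], [3, 2, 1, 4], [1, 1, 0, 3], [4, 4, 3, 2]]
M^4 = [[7, 6, 4, 6], [6, 7, 4, 6], [4, 4, 3, 2], [6, 6, 2, 11]]
M^5 = [[12, 13, 6, 17], [13, 12, 6, 17], [6, 6, 2, 11], [17, 17, 11, 14]]

13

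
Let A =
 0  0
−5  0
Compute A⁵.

[[0, 0], [0, 0]]

A is strictly triangular, hence nilpotent: A² = 0, so A⁵ = 0.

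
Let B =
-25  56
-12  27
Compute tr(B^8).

6562

tr B = 2 and det B = -3, so the characteristic polynomial is λ² − (2)λ + (-3) with roots 3 and -1.
Eigenvectors give P = [[2, 7], [1, 3]] with P⁻¹ = [[-3, 7], [1, -2]], and B = P·diag(3, -1)·P⁻¹.
Then B^8 = P·diag(6561, 1)·P⁻¹ = [[13122, 7], [6561, 3]] · [[-3, 7], [1, -2]] = [[-39359, 91840], [-19680, 45921]].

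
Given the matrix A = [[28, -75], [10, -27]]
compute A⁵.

[[1618, -4125], [550, -1407]]

tr A = 1 and det A = -6, so the characteristic polynomial is λ² − (1)λ + (-6) with roots -2 and 3.
Eigenvectors give P = [[-5, 3], [-2, 1]] with P⁻¹ = [[1, -3], [2, -5]], and A = P·diag(-2, 3)·P⁻¹.
Then A⁵ = P·diag(-32, 243)·P⁻¹ = [[160, 729], [64, 243]] · [[1, -3], [2, -5]] = [[1618, -4125], [550, -1407]].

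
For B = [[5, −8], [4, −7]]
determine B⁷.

[[2189, −4376], [2188, −4375]]

tr B = −2 and det B = −3, so the characteristic polynomial is λ² − (−2)λ + (−3) with roots 1 and −3.
Eigenvectors give P = [[2, 1], [1, 1]] with P⁻¹ = [[1, −1], [−1, 2]], and B = P·diag(1, −3)·P⁻¹.
Then B⁷ = P·diag(1, −2187)·P⁻¹ = [[2, −2187], [1, −2187]] · [[1, −1], [−1, 2]] = [[2189, −4376], [2188, −4375]].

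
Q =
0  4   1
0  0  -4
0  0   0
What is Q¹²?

Q is strictly triangular, hence nilpotent: Q³ = 0, so Q¹² = 0.

[[0, 0, 0], [0, 0, 0], [0, 0, 0]]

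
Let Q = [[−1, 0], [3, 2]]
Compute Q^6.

[[1, 0], [63, 64]]

tr Q = 1 and det Q = −2, so the characteristic polynomial is λ² − (1)λ + (−2) with roots 2 and −1.
Eigenvectors give P = [[0, −1], [1, 1]] with P⁻¹ = [[1, 1], [−1, 0]], and Q = P·diag(2, −1)·P⁻¹.
Then Q^6 = P·diag(64, 1)·P⁻¹ = [[0, −1], [64, 1]] · [[1, 1], [−1, 0]] = [[1, 0], [63, 64]].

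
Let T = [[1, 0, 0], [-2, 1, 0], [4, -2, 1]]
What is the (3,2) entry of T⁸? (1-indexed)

T = I + N where N = [[0, 0, 0], [-2, 0, 0], [4, -2, 0]] is strictly lower-triangular, so N³ = 0.
(I + N)⁸ = I + 8·N + 28·N² = [[1, 0, 0], [-16, 1, 0], [144, -16, 1]].

-16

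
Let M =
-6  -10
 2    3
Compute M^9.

[[-2556, -5110], [1022, 2043]]

tr M = -3 and det M = 2, so the characteristic polynomial is λ² − (-3)λ + (2) with roots -2 and -1.
Eigenvectors give P = [[-5, 2], [2, -1]] with P⁻¹ = [[-1, -2], [-2, -5]], and M = P·diag(-2, -1)·P⁻¹.
Then M^9 = P·diag(-512, -1)·P⁻¹ = [[2560, -2], [-1024, 1]] · [[-1, -2], [-2, -5]] = [[-2556, -5110], [1022, 2043]].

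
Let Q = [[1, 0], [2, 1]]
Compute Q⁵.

Q = I + N where N = [[0, 0], [2, 0]] is strictly lower-triangular, so N² = 0.
(I + N)⁵ = I + 5·N = [[1, 0], [10, 1]].

[[1, 0], [10, 1]]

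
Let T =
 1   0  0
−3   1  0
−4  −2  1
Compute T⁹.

T = I + N where N = [[0, 0, 0], [−3, 0, 0], [−4, −2, 0]] is strictly lower-triangular, so N³ = 0.
(I + N)⁹ = I + 9·N + 36·N² = [[1, 0, 0], [−27, 1, 0], [180, −18, 1]].

[[1, 0, 0], [−27, 1, 0], [180, −18, 1]]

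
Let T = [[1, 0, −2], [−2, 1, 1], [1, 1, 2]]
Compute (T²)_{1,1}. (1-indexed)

−1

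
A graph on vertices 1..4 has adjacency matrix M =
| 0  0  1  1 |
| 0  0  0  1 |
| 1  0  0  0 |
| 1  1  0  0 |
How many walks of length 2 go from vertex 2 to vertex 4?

The number of length-2 walks from vertex 2 to vertex 4 is entry (2,4) of M^2, where M is the adjacency matrix.
M^2 = [[2, 1, 0, 0], [1, 1, 0, 0], [0, 0, 1, 1], [0, 0, 1, 2]]

0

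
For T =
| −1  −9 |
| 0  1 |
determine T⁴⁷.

[[−1, −9], [0, 1]]

T² = I (check: tr T = 0 and det T = −1), so T⁴⁷ = T since 47 is odd.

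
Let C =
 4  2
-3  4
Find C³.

C² = [[10, 16], [-24, 10]]
C³ = [[-8, 84], [-126, -8]]

[[-8, 84], [-126, -8]]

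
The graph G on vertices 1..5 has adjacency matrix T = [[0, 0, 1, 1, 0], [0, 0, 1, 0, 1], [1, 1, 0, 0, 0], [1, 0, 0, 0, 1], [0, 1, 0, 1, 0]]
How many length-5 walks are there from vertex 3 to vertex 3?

The number of length-5 walks from vertex 3 to vertex 3 is entry (3,3) of T⁵, where T is the adjacency matrix.
T² = [[2, 1, 0, 0, 1], [1, 2, 0, 1, 0], [0, 0, 2, 1, 1], [0, 1, 1, 2, 0], [1, 0, 1, 0, 2]]
T³ = [[0, 1, 3, 3, 1], [1, 0, 3, 1, 3], [3, 3, 0, 1, 1], [3, 1, 1, 0, 3], [1, 3, 1, 3, 0]]
T⁴ = [[6, 4, 1, 1, 4], [4, 6, 1, 4, 1], [1, 1, 6, 4, 4], [1, 4, 4, 6, 1], [4, 1, 4, 1, 6]]
T⁵ = [[2, 5, 10, 10, 5], [5, 2, 10, 5, 10], [10, 10, 2, 5, 5], [10, 5, 5, 2, 10], [5, 10, 5, 10, 2]]

2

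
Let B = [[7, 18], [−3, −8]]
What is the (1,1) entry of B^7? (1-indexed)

259

tr B = −1 and det B = −2, so the characteristic polynomial is λ² − (−1)λ + (−2) with roots −2 and 1.
Eigenvectors give P = [[2, −3], [−1, 1]] with P⁻¹ = [[−1, −3], [−1, −2]], and B = P·diag(−2, 1)·P⁻¹.
Then B^7 = P·diag(−128, 1)·P⁻¹ = [[−256, −3], [128, 1]] · [[−1, −3], [−1, −2]] = [[259, 774], [−129, −386]].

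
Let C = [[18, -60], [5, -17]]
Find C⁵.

[[1068, -3300], [275, -857]]

tr C = 1 and det C = -6, so the characteristic polynomial is λ² − (1)λ + (-6) with roots 3 and -2.
Eigenvectors give P = [[4, 3], [1, 1]] with P⁻¹ = [[1, -3], [-1, 4]], and C = P·diag(3, -2)·P⁻¹.
Then C⁵ = P·diag(243, -32)·P⁻¹ = [[972, -96], [243, -32]] · [[1, -3], [-1, 4]] = [[1068, -3300], [275, -857]].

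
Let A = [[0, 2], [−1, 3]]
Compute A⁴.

tr A = 3 and det A = 2, so the characteristic polynomial is λ² − (3)λ + (2) with roots 2 and 1.
Eigenvectors give P = [[1, −2], [1, −1]] with P⁻¹ = [[−1, 2], [−1, 1]], and A = P·diag(2, 1)·P⁻¹.
Then A⁴ = P·diag(16, 1)·P⁻¹ = [[16, −2], [16, −1]] · [[−1, 2], [−1, 1]] = [[−14, 30], [−15, 31]].

[[−14, 30], [−15, 31]]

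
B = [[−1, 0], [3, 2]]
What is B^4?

tr B = 1 and det B = −2, so the characteristic polynomial is λ² − (1)λ + (−2) with roots 2 and −1.
Eigenvectors give P = [[0, −1], [1, 1]] with P⁻¹ = [[1, 1], [−1, 0]], and B = P·diag(2, −1)·P⁻¹.
Then B^4 = P·diag(16, 1)·P⁻¹ = [[0, −1], [16, 1]] · [[1, 1], [−1, 0]] = [[1, 0], [15, 16]].

[[1, 0], [15, 16]]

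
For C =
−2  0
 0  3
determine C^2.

[[4, 0], [0, 9]]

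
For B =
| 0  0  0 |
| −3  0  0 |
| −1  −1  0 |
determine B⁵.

B is strictly triangular, hence nilpotent: B³ = 0, so B⁵ = 0.

[[0, 0, 0], [0, 0, 0], [0, 0, 0]]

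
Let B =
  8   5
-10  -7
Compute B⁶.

tr B = 1 and det B = -6, so the characteristic polynomial is λ² − (1)λ + (-6) with roots -2 and 3.
Eigenvectors give P = [[-1, -1], [2, 1]] with P⁻¹ = [[1, 1], [-2, -1]], and B = P·diag(-2, 3)·P⁻¹.
Then B⁶ = P·diag(64, 729)·P⁻¹ = [[-64, -729], [128, 729]] · [[1, 1], [-2, -1]] = [[1394, 665], [-1330, -601]].

[[1394, 665], [-1330, -601]]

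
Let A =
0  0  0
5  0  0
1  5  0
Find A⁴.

[[0, 0, 0], [0, 0, 0], [0, 0, 0]]

A is strictly triangular, hence nilpotent: A³ = 0, so A⁴ = 0.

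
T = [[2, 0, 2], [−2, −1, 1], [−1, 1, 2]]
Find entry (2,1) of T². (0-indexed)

1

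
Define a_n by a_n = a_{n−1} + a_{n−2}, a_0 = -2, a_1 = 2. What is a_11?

68

With companion matrix T = [[1, 1], [1, 0]], [a_n, a_{n−1}]ᵀ = T·[a_{n−1}, a_{n−2}]ᵀ, so [a_11, a_10]ᵀ = T¹⁰·[a_1, a_0]ᵀ.
T¹⁰ = [[89, 55], [55, 34]], giving [a_11, a_10]ᵀ = [[68], [42]].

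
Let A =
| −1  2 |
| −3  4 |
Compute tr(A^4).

tr A = 3 and det A = 2, so the characteristic polynomial is λ² − (3)λ + (2) with roots 1 and 2.
Eigenvectors give P = [[1, 2], [1, 3]] with P⁻¹ = [[3, −2], [−1, 1]], and A = P·diag(1, 2)·P⁻¹.
Then A^4 = P·diag(1, 16)·P⁻¹ = [[1, 32], [1, 48]] · [[3, −2], [−1, 1]] = [[−29, 30], [−45, 46]].

17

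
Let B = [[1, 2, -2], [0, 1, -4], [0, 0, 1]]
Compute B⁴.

[[1, 8, -56], [0, 1, -16], [0, 0, 1]]

B = I + N where N = [[0, 2, -2], [0, 0, -4], [0, 0, 0]] is strictly upper-triangular, so N³ = 0.
(I + N)⁴ = I + 4·N + 6·N² = [[1, 8, -56], [0, 1, -16], [0, 0, 1]].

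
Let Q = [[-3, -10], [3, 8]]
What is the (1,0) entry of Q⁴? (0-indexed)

tr Q = 5 and det Q = 6, so the characteristic polynomial is λ² − (5)λ + (6) with roots 2 and 3.
Eigenvectors give P = [[2, -5], [-1, 3]] with P⁻¹ = [[3, 5], [1, 2]], and Q = P·diag(2, 3)·P⁻¹.
Then Q⁴ = P·diag(16, 81)·P⁻¹ = [[32, -405], [-16, 243]] · [[3, 5], [1, 2]] = [[-309, -650], [195, 406]].

195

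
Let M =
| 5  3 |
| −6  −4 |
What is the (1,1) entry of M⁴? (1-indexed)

31

tr M = 1 and det M = −2, so the characteristic polynomial is λ² − (1)λ + (−2) with roots −1 and 2.
Eigenvectors give P = [[−1, −1], [2, 1]] with P⁻¹ = [[1, 1], [−2, −1]], and M = P·diag(−1, 2)·P⁻¹.
Then M⁴ = P·diag(1, 16)·P⁻¹ = [[−1, −16], [2, 16]] · [[1, 1], [−2, −1]] = [[31, 15], [−30, −14]].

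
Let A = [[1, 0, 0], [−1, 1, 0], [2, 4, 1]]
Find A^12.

[[1, 0, 0], [−12, 1, 0], [−240, 48, 1]]

A = I + N where N = [[0, 0, 0], [−1, 0, 0], [2, 4, 0]] is strictly lower-triangular, so N^3 = 0.
(I + N)^12 = I + 12·N + 66·N^2 = [[1, 0, 0], [−12, 1, 0], [−240, 48, 1]].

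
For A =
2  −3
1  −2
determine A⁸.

[[1, 0], [0, 1]]

A² = I (check: tr A = 0 and det A = −1), so A⁸ = I since 8 is even.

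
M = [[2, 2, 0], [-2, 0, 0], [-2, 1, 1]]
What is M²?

[[0, 4, 0], [-4, -4, 0], [-8, -3, 1]]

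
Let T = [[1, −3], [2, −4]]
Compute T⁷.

tr T = −3 and det T = 2, so the characteristic polynomial is λ² − (−3)λ + (2) with roots −1 and −2.
Eigenvectors give P = [[3, 1], [2, 1]] with P⁻¹ = [[1, −1], [−2, 3]], and T = P·diag(−1, −2)·P⁻¹.
Then T⁷ = P·diag(−1, −128)·P⁻¹ = [[−3, −128], [−2, −128]] · [[1, −1], [−2, 3]] = [[253, −381], [254, −382]].

[[253, −381], [254, −382]]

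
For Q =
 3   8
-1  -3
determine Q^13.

Q² = I (check: tr Q = 0 and det Q = -1), so Q^13 = Q since 13 is odd.

[[3, 8], [-1, -3]]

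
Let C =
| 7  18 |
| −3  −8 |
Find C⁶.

tr C = −1 and det C = −2, so the characteristic polynomial is λ² − (−1)λ + (−2) with roots 1 and −2.
Eigenvectors give P = [[−3, −2], [1, 1]] with P⁻¹ = [[−1, −2], [1, 3]], and C = P·diag(1, −2)·P⁻¹.
Then C⁶ = P·diag(1, 64)·P⁻¹ = [[−3, −128], [1, 64]] · [[−1, −2], [1, 3]] = [[−125, −378], [63, 190]].

[[−125, −378], [63, 190]]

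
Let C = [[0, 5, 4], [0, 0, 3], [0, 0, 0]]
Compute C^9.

[[0, 0, 0], [0, 0, 0], [0, 0, 0]]

C is strictly triangular, hence nilpotent: C^3 = 0, so C^9 = 0.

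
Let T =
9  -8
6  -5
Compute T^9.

[[78729, -78728], [59046, -59045]]

tr T = 4 and det T = 3, so the characteristic polynomial is λ² − (4)λ + (3) with roots 3 and 1.
Eigenvectors give P = [[-4, 1], [-3, 1]] with P⁻¹ = [[-1, 1], [-3, 4]], and T = P·diag(3, 1)·P⁻¹.
Then T^9 = P·diag(19683, 1)·P⁻¹ = [[-78732, 1], [-59049, 1]] · [[-1, 1], [-3, 4]] = [[78729, -78728], [59046, -59045]].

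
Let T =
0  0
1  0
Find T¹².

[[0, 0], [0, 0]]

T is strictly triangular, hence nilpotent: T² = 0, so T¹² = 0.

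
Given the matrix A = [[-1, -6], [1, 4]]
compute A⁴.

[[-29, -90], [15, 46]]

tr A = 3 and det A = 2, so the characteristic polynomial is λ² − (3)λ + (2) with roots 2 and 1.
Eigenvectors give P = [[-2, -3], [1, 1]] with P⁻¹ = [[1, 3], [-1, -2]], and A = P·diag(2, 1)·P⁻¹.
Then A⁴ = P·diag(16, 1)·P⁻¹ = [[-32, -3], [16, 1]] · [[1, 3], [-1, -2]] = [[-29, -90], [15, 46]].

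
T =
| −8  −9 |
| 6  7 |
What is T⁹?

[[−1538, −1539], [1026, 1027]]

tr T = −1 and det T = −2, so the characteristic polynomial is λ² − (−1)λ + (−2) with roots −2 and 1.
Eigenvectors give P = [[3, −1], [−2, 1]] with P⁻¹ = [[1, 1], [2, 3]], and T = P·diag(−2, 1)·P⁻¹.
Then T⁹ = P·diag(−512, 1)·P⁻¹ = [[−1536, −1], [1024, 1]] · [[1, 1], [2, 3]] = [[−1538, −1539], [1026, 1027]].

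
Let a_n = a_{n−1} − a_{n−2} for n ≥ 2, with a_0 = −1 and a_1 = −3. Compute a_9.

1

With companion matrix A = [[1, −1], [1, 0]], [a_n, a_{n−1}]ᵀ = A·[a_{n−1}, a_{n−2}]ᵀ, so [a_9, a_8]ᵀ = A^8·[a_1, a_0]ᵀ.
A^8 = [[0, −1], [1, −1]], giving [a_9, a_8]ᵀ = [[1], [−2]].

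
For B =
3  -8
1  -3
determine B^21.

[[3, -8], [1, -3]]

B² = I (check: tr B = 0 and det B = -1), so B^21 = B since 21 is odd.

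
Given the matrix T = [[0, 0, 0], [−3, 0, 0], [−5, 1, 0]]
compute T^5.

T is strictly triangular, hence nilpotent: T^3 = 0, so T^5 = 0.

[[0, 0, 0], [0, 0, 0], [0, 0, 0]]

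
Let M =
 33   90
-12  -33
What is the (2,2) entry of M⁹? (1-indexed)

-216513

tr M = 0 and det M = -9, so the characteristic polynomial is λ² − (0)λ + (-9) with roots 3 and -3.
Eigenvectors give P = [[-3, -5], [1, 2]] with P⁻¹ = [[-2, -5], [1, 3]], and M = P·diag(3, -3)·P⁻¹.
Then M⁹ = P·diag(19683, -19683)·P⁻¹ = [[-59049, 98415], [19683, -39366]] · [[-2, -5], [1, 3]] = [[216513, 590490], [-78732, -216513]].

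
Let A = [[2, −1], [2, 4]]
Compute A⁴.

[[−68, −96], [192, 124]]

A² = [[2, −6], [12, 14]]
A³ = [[−8, −26], [52, 44]]
A⁴ = [[−68, −96], [192, 124]]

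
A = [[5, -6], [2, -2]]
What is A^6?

tr A = 3 and det A = 2, so the characteristic polynomial is λ² − (3)λ + (2) with roots 2 and 1.
Eigenvectors give P = [[2, -3], [1, -2]] with P⁻¹ = [[2, -3], [1, -2]], and A = P·diag(2, 1)·P⁻¹.
Then A^6 = P·diag(64, 1)·P⁻¹ = [[128, -3], [64, -2]] · [[2, -3], [1, -2]] = [[253, -378], [126, -188]].

[[253, -378], [126, -188]]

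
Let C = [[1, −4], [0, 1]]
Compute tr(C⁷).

C = I + N where N = [[0, −4], [0, 0]] is strictly upper-triangular, so N² = 0.
(I + N)⁷ = I + 7·N = [[1, −28], [0, 1]].

2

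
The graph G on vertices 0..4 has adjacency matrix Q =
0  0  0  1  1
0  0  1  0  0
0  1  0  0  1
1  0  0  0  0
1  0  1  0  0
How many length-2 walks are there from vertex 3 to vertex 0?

The number of length-2 walks from vertex 3 to vertex 0 is entry (3,0) of Q², where Q is the adjacency matrix.
Q² = [[2, 0, 1, 0, 0], [0, 1, 0, 0, 1], [1, 0, 2, 0, 0], [0, 0, 0, 1, 1], [0, 1, 0, 1, 2]]

0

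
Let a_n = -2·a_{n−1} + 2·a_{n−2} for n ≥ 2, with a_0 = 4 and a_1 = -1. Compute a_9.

-9616

With companion matrix C = [[-2, 2], [1, 0]], [a_n, a_{n−1}]ᵀ = C·[a_{n−1}, a_{n−2}]ᵀ, so [a_9, a_8]ᵀ = C⁸·[a_1, a_0]ᵀ.
C⁸ = [[2448, -1792], [-896, 656]], giving [a_9, a_8]ᵀ = [[-9616], [3520]].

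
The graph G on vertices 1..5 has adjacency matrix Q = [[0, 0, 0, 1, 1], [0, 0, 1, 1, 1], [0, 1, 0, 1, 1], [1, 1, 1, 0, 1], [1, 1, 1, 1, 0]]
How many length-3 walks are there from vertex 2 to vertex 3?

7

The number of length-3 walks from vertex 2 to vertex 3 is entry (2,3) of Q^3, where Q is the adjacency matrix.
Q^2 = [[2, 2, 2, 1, 1], [2, 3, 2, 2, 2], [2, 2, 3, 2, 2], [1, 2, 2, 4, 3], [1, 2, 2, 3, 4]]
Q^3 = [[2, 4, 4, 7, 7], [4, 6, 7, 9, 9], [4, 7, 6, 9, 9], [7, 9, 9, 8, 9], [7, 9, 9, 9, 8]]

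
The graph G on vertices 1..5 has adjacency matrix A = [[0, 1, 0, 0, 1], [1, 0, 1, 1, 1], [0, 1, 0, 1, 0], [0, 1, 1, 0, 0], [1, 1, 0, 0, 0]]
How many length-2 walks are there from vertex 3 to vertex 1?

1

The number of length-2 walks from vertex 3 to vertex 1 is entry (3,1) of A², where A is the adjacency matrix.
A² = [[2, 1, 1, 1, 1], [1, 4, 1, 1, 1], [1, 1, 2, 1, 1], [1, 1, 1, 2, 1], [1, 1, 1, 1, 2]]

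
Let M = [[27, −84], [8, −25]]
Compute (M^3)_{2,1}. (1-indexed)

tr M = 2 and det M = −3, so the characteristic polynomial is λ² − (2)λ + (−3) with roots 3 and −1.
Eigenvectors give P = [[−7, −3], [−2, −1]] with P⁻¹ = [[−1, 3], [2, −7]], and M = P·diag(3, −1)·P⁻¹.
Then M^3 = P·diag(27, −1)·P⁻¹ = [[−189, 3], [−54, 1]] · [[−1, 3], [2, −7]] = [[195, −588], [56, −169]].

56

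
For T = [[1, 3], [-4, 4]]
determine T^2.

[[-11, 15], [-20, 4]]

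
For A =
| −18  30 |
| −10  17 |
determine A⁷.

[[−9132, 13890], [−4630, 7073]]

tr A = −1 and det A = −6, so the characteristic polynomial is λ² − (−1)λ + (−6) with roots 2 and −3.
Eigenvectors give P = [[−3, 2], [−2, 1]] with P⁻¹ = [[1, −2], [2, −3]], and A = P·diag(2, −3)·P⁻¹.
Then A⁷ = P·diag(128, −2187)·P⁻¹ = [[−384, −4374], [−256, −2187]] · [[1, −2], [2, −3]] = [[−9132, 13890], [−4630, 7073]].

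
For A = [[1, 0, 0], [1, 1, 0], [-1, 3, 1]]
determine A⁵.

[[1, 0, 0], [5, 1, 0], [25, 15, 1]]

A = I + N where N = [[0, 0, 0], [1, 0, 0], [-1, 3, 0]] is strictly lower-triangular, so N³ = 0.
(I + N)⁵ = I + 5·N + 10·N² = [[1, 0, 0], [5, 1, 0], [25, 15, 1]].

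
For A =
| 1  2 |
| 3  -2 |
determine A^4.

[[55, -34], [-51, 106]]

A^2 = [[7, -2], [-3, 10]]
A^3 = [[1, 18], [27, -26]]
A^4 = [[55, -34], [-51, 106]]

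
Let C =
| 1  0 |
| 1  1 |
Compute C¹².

[[1, 0], [12, 1]]

C = I + N where N = [[0, 0], [1, 0]] is strictly lower-triangular, so N² = 0.
(I + N)¹² = I + 12·N = [[1, 0], [12, 1]].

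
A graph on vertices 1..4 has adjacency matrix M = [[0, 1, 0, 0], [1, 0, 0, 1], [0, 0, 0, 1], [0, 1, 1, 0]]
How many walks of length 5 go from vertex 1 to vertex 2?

5

The number of length-5 walks from vertex 1 to vertex 2 is entry (1,2) of M⁵, where M is the adjacency matrix.
M² = [[1, 0, 0, 1], [0, 2, 1, 0], [0, 1, 1, 0], [1, 0, 0, 2]]
M³ = [[0, 2, 1, 0], [2, 0, 0, 3], [1, 0, 0, 2], [0, 3, 2, 0]]
M⁴ = [[2, 0, 0, 3], [0, 5, 3, 0], [0, 3, 2, 0], [3, 0, 0, 5]]
M⁵ = [[0, 5, 3, 0], [5, 0, 0, 8], [3, 0, 0, 5], [0, 8, 5, 0]]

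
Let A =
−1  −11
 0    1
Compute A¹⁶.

A² = I (check: tr A = 0 and det A = −1), so A¹⁶ = I since 16 is even.

[[1, 0], [0, 1]]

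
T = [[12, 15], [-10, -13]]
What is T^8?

[[-12354, -18915], [12610, 19171]]

tr T = -1 and det T = -6, so the characteristic polynomial is λ² − (-1)λ + (-6) with roots 2 and -3.
Eigenvectors give P = [[-3, 1], [2, -1]] with P⁻¹ = [[-1, -1], [-2, -3]], and T = P·diag(2, -3)·P⁻¹.
Then T^8 = P·diag(256, 6561)·P⁻¹ = [[-768, 6561], [512, -6561]] · [[-1, -1], [-2, -3]] = [[-12354, -18915], [12610, 19171]].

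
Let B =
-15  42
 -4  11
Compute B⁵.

[[-1695, 5082], [-484, 1451]]

tr B = -4 and det B = 3, so the characteristic polynomial is λ² − (-4)λ + (3) with roots -1 and -3.
Eigenvectors give P = [[-3, -7], [-1, -2]] with P⁻¹ = [[2, -7], [-1, 3]], and B = P·diag(-1, -3)·P⁻¹.
Then B⁵ = P·diag(-1, -243)·P⁻¹ = [[3, 1701], [1, 486]] · [[2, -7], [-1, 3]] = [[-1695, 5082], [-484, 1451]].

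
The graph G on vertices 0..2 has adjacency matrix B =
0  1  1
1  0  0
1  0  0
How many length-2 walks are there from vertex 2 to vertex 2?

1

The number of length-2 walks from vertex 2 to vertex 2 is entry (2,2) of B², where B is the adjacency matrix.
B² = [[2, 0, 0], [0, 1, 1], [0, 1, 1]]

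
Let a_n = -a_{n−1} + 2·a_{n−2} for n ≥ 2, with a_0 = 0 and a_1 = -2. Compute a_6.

With companion matrix C = [[-1, 2], [1, 0]], [a_n, a_{n−1}]ᵀ = C·[a_{n−1}, a_{n−2}]ᵀ, so [a_6, a_5]ᵀ = C⁵·[a_1, a_0]ᵀ.
C⁵ = [[-21, 22], [11, -10]], giving [a_6, a_5]ᵀ = [[42], [-22]].

42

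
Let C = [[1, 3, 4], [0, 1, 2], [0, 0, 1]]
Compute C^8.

C = I + N where N = [[0, 3, 4], [0, 0, 2], [0, 0, 0]] is strictly upper-triangular, so N^3 = 0.
(I + N)^8 = I + 8·N + 28·N^2 = [[1, 24, 200], [0, 1, 16], [0, 0, 1]].

[[1, 24, 200], [0, 1, 16], [0, 0, 1]]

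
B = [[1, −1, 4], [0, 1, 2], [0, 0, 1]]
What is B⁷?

B = I + N where N = [[0, −1, 4], [0, 0, 2], [0, 0, 0]] is strictly upper-triangular, so N³ = 0.
(I + N)⁷ = I + 7·N + 21·N² = [[1, −7, −14], [0, 1, 14], [0, 0, 1]].

[[1, −7, −14], [0, 1, 14], [0, 0, 1]]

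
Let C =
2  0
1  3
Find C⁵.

[[32, 0], [211, 243]]

tr C = 5 and det C = 6, so the characteristic polynomial is λ² − (5)λ + (6) with roots 3 and 2.
Eigenvectors give P = [[0, -1], [1, 1]] with P⁻¹ = [[1, 1], [-1, 0]], and C = P·diag(3, 2)·P⁻¹.
Then C⁵ = P·diag(243, 32)·P⁻¹ = [[0, -32], [243, 32]] · [[1, 1], [-1, 0]] = [[32, 0], [211, 243]].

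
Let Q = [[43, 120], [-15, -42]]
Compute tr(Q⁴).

tr Q = 1 and det Q = -6, so the characteristic polynomial is λ² − (1)λ + (-6) with roots -2 and 3.
Eigenvectors give P = [[8, 3], [-3, -1]] with P⁻¹ = [[-1, -3], [3, 8]], and Q = P·diag(-2, 3)·P⁻¹.
Then Q⁴ = P·diag(16, 81)·P⁻¹ = [[128, 243], [-48, -81]] · [[-1, -3], [3, 8]] = [[601, 1560], [-195, -504]].

97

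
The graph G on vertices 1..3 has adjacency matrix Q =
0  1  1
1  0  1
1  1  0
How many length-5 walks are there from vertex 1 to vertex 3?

11

The number of length-5 walks from vertex 1 to vertex 3 is entry (1,3) of Q⁵, where Q is the adjacency matrix.
Q² = [[2, 1, 1], [1, 2, 1], [1, 1, 2]]
Q³ = [[2, 3, 3], [3, 2, 3], [3, 3, 2]]
Q⁴ = [[6, 5, 5], [5, 6, 5], [5, 5, 6]]
Q⁵ = [[10, 11, 11], [11, 10, 11], [11, 11, 10]]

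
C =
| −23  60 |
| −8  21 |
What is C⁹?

[[−118103, 295260], [−39368, 98421]]

tr C = −2 and det C = −3, so the characteristic polynomial is λ² − (−2)λ + (−3) with roots 1 and −3.
Eigenvectors give P = [[−5, 3], [−2, 1]] with P⁻¹ = [[1, −3], [2, −5]], and C = P·diag(1, −3)·P⁻¹.
Then C⁹ = P·diag(1, −19683)·P⁻¹ = [[−5, −59049], [−2, −19683]] · [[1, −3], [2, −5]] = [[−118103, 295260], [−39368, 98421]].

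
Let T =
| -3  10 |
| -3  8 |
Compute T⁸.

tr T = 5 and det T = 6, so the characteristic polynomial is λ² − (5)λ + (6) with roots 2 and 3.
Eigenvectors give P = [[-2, 5], [-1, 3]] with P⁻¹ = [[-3, 5], [-1, 2]], and T = P·diag(2, 3)·P⁻¹.
Then T⁸ = P·diag(256, 6561)·P⁻¹ = [[-512, 32805], [-256, 19683]] · [[-3, 5], [-1, 2]] = [[-31269, 63050], [-18915, 38086]].

[[-31269, 63050], [-18915, 38086]]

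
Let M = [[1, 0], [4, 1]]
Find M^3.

M = I + N where N = [[0, 0], [4, 0]] is strictly lower-triangular, so N^2 = 0.
(I + N)^3 = I + 3·N = [[1, 0], [12, 1]].

[[1, 0], [12, 1]]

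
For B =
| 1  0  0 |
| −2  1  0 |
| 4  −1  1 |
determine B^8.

[[1, 0, 0], [−16, 1, 0], [88, −8, 1]]

B = I + N where N = [[0, 0, 0], [−2, 0, 0], [4, −1, 0]] is strictly lower-triangular, so N^3 = 0.
(I + N)^8 = I + 8·N + 28·N^2 = [[1, 0, 0], [−16, 1, 0], [88, −8, 1]].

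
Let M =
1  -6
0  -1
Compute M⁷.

[[1, -6], [0, -1]]

M² = I (check: tr M = 0 and det M = -1), so M⁷ = M since 7 is odd.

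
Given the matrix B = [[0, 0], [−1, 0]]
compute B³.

B is strictly triangular, hence nilpotent: B² = 0, so B³ = 0.

[[0, 0], [0, 0]]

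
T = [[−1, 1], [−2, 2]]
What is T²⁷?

[[−1, 1], [−2, 2]]

T² = T (a projection; rank 1, trace 1), so T²⁷ = T.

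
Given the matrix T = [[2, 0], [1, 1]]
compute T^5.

tr T = 3 and det T = 2, so the characteristic polynomial is λ² − (3)λ + (2) with roots 1 and 2.
Eigenvectors give P = [[0, 1], [-1, 1]] with P⁻¹ = [[1, -1], [1, 0]], and T = P·diag(1, 2)·P⁻¹.
Then T^5 = P·diag(1, 32)·P⁻¹ = [[0, 32], [-1, 32]] · [[1, -1], [1, 0]] = [[32, 0], [31, 1]].

[[32, 0], [31, 1]]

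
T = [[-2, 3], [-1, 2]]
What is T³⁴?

T² = I (check: tr T = 0 and det T = -1), so T³⁴ = I since 34 is even.

[[1, 0], [0, 1]]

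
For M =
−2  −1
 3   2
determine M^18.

[[1, 0], [0, 1]]

M² = I (check: tr M = 0 and det M = −1), so M^18 = I since 18 is even.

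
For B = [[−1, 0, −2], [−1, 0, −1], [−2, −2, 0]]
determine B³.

[[−13, −4, −14], [−9, −4, −8], [−16, −12, −8]]

B² = [[5, 4, 2], [3, 2, 2], [4, 0, 6]]
B³ = [[−13, −4, −14], [−9, −4, −8], [−16, −12, −8]]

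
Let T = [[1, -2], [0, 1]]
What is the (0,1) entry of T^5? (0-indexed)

T = I + N where N = [[0, -2], [0, 0]] is strictly upper-triangular, so N^2 = 0.
(I + N)^5 = I + 5·N = [[1, -10], [0, 1]].

-10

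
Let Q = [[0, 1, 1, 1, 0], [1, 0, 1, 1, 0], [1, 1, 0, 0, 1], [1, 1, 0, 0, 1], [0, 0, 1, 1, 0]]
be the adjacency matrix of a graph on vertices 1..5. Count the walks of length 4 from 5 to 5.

The number of length-4 walks from vertex 5 to vertex 5 is entry (5,5) of Q⁴, where Q is the adjacency matrix.
Q² = [[3, 2, 1, 1, 2], [2, 3, 1, 1, 2], [1, 1, 3, 3, 0], [1, 1, 3, 3, 0], [2, 2, 0, 0, 2]]
Q³ = [[4, 5, 7, 7, 2], [5, 4, 7, 7, 2], [7, 7, 2, 2, 6], [7, 7, 2, 2, 6], [2, 2, 6, 6, 0]]
Q⁴ = [[19, 18, 11, 11, 14], [18, 19, 11, 11, 14], [11, 11, 20, 20, 4], [11, 11, 20, 20, 4], [14, 14, 4, 4, 12]]

12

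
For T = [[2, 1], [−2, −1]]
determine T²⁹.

[[2, 1], [−2, −1]]

T² = T (a projection; rank 1, trace 1), so T²⁹ = T.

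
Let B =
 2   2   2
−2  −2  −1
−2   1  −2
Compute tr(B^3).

B^2 = [[−4, 2, −2], [2, −1, 0], [−2, −8, −1]]
B^3 = [[−8, −14, −6], [6, 6, 5], [14, 11, 6]]

4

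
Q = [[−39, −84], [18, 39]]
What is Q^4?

tr Q = 0 and det Q = −9, so the characteristic polynomial is λ² − (0)λ + (−9) with roots 3 and −3.
Eigenvectors give P = [[2, −7], [−1, 3]] with P⁻¹ = [[−3, −7], [−1, −2]], and Q = P·diag(3, −3)·P⁻¹.
Then Q^4 = P·diag(81, 81)·P⁻¹ = [[162, −567], [−81, 243]] · [[−3, −7], [−1, −2]] = [[81, 0], [0, 81]].

[[81, 0], [0, 81]]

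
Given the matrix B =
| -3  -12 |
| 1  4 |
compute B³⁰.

[[-3, -12], [1, 4]]

B² = B (a projection; rank 1, trace 1), so B³⁰ = B.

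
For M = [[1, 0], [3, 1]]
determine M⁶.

[[1, 0], [18, 1]]

M = I + N where N = [[0, 0], [3, 0]] is strictly lower-triangular, so N² = 0.
(I + N)⁶ = I + 6·N = [[1, 0], [18, 1]].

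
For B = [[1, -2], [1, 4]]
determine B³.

tr B = 5 and det B = 6, so the characteristic polynomial is λ² − (5)λ + (6) with roots 2 and 3.
Eigenvectors give P = [[-2, -1], [1, 1]] with P⁻¹ = [[-1, -1], [1, 2]], and B = P·diag(2, 3)·P⁻¹.
Then B³ = P·diag(8, 27)·P⁻¹ = [[-16, -27], [8, 27]] · [[-1, -1], [1, 2]] = [[-11, -38], [19, 46]].

[[-11, -38], [19, 46]]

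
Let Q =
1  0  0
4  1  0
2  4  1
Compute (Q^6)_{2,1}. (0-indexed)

24

Q = I + N where N = [[0, 0, 0], [4, 0, 0], [2, 4, 0]] is strictly lower-triangular, so N^3 = 0.
(I + N)^6 = I + 6·N + 15·N^2 = [[1, 0, 0], [24, 1, 0], [252, 24, 1]].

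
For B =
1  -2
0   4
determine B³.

B² = [[1, -10], [0, 16]]
B³ = [[1, -42], [0, 64]]

[[1, -42], [0, 64]]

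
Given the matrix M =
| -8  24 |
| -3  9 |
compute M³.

[[-8, 24], [-3, 9]]

M² = M (a projection; rank 1, trace 1), so M³ = M.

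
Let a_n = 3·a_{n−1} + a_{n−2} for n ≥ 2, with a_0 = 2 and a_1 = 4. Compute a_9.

With companion matrix C = [[3, 1], [1, 0]], [a_n, a_{n−1}]ᵀ = C·[a_{n−1}, a_{n−2}]ᵀ, so [a_9, a_8]ᵀ = C⁸·[a_1, a_0]ᵀ.
C⁸ = [[12970, 3927], [3927, 1189]], giving [a_9, a_8]ᵀ = [[59734], [18086]].

59734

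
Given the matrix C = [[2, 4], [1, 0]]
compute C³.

C² = [[8, 8], [2, 4]]
C³ = [[24, 32], [8, 8]]

[[24, 32], [8, 8]]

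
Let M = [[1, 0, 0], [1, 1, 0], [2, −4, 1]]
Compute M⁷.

[[1, 0, 0], [7, 1, 0], [−70, −28, 1]]

M = I + N where N = [[0, 0, 0], [1, 0, 0], [2, −4, 0]] is strictly lower-triangular, so N³ = 0.
(I + N)⁷ = I + 7·N + 21·N² = [[1, 0, 0], [7, 1, 0], [−70, −28, 1]].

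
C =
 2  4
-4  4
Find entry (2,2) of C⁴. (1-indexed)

-576

C² = [[-12, 24], [-24, 0]]
C³ = [[-120, 48], [-48, -96]]
C⁴ = [[-432, -288], [288, -576]]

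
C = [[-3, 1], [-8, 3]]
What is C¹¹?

[[-3, 1], [-8, 3]]

C² = I (check: tr C = 0 and det C = -1), so C¹¹ = C since 11 is odd.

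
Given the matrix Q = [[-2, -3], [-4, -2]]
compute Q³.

Q² = [[16, 12], [16, 16]]
Q³ = [[-80, -72], [-96, -80]]

[[-80, -72], [-96, -80]]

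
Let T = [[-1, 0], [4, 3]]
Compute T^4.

tr T = 2 and det T = -3, so the characteristic polynomial is λ² − (2)λ + (-3) with roots -1 and 3.
Eigenvectors give P = [[-1, 0], [1, 1]] with P⁻¹ = [[-1, 0], [1, 1]], and T = P·diag(-1, 3)·P⁻¹.
Then T^4 = P·diag(1, 81)·P⁻¹ = [[-1, 0], [1, 81]] · [[-1, 0], [1, 1]] = [[1, 0], [80, 81]].

[[1, 0], [80, 81]]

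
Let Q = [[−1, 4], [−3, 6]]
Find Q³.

[[−49, 76], [−57, 84]]

tr Q = 5 and det Q = 6, so the characteristic polynomial is λ² − (5)λ + (6) with roots 2 and 3.
Eigenvectors give P = [[−4, −1], [−3, −1]] with P⁻¹ = [[−1, 1], [3, −4]], and Q = P·diag(2, 3)·P⁻¹.
Then Q³ = P·diag(8, 27)·P⁻¹ = [[−32, −27], [−24, −27]] · [[−1, 1], [3, −4]] = [[−49, 76], [−57, 84]].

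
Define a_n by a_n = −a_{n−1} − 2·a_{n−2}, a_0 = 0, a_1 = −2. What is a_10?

−22

With companion matrix T = [[−1, −2], [1, 0]], [a_n, a_{n−1}]ᵀ = T·[a_{n−1}, a_{n−2}]ᵀ, so [a_10, a_9]ᵀ = T^9·[a_1, a_0]ᵀ.
T^9 = [[11, 34], [−17, −6]], giving [a_10, a_9]ᵀ = [[−22], [34]].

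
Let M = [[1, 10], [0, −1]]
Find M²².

M² = I (check: tr M = 0 and det M = −1), so M²² = I since 22 is even.

[[1, 0], [0, 1]]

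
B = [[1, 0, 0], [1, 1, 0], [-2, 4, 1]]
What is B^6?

B = I + N where N = [[0, 0, 0], [1, 0, 0], [-2, 4, 0]] is strictly lower-triangular, so N^3 = 0.
(I + N)^6 = I + 6·N + 15·N^2 = [[1, 0, 0], [6, 1, 0], [48, 24, 1]].

[[1, 0, 0], [6, 1, 0], [48, 24, 1]]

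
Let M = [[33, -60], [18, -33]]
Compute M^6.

tr M = 0 and det M = -9, so the characteristic polynomial is λ² − (0)λ + (-9) with roots 3 and -3.
Eigenvectors give P = [[-2, 5], [-1, 3]] with P⁻¹ = [[-3, 5], [-1, 2]], and M = P·diag(3, -3)·P⁻¹.
Then M^6 = P·diag(729, 729)·P⁻¹ = [[-1458, 3645], [-729, 2187]] · [[-3, 5], [-1, 2]] = [[729, 0], [0, 729]].

[[729, 0], [0, 729]]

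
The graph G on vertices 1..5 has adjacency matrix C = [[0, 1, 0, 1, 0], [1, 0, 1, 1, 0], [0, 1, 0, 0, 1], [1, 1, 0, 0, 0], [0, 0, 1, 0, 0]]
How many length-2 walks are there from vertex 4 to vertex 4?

2

The number of length-2 walks from vertex 4 to vertex 4 is entry (4,4) of C², where C is the adjacency matrix.
C² = [[2, 1, 1, 1, 0], [1, 3, 0, 1, 1], [1, 0, 2, 1, 0], [1, 1, 1, 2, 0], [0, 1, 0, 0, 1]]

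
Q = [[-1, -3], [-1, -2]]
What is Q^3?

Q^2 = [[4, 9], [3, 7]]
Q^3 = [[-13, -30], [-10, -23]]

[[-13, -30], [-10, -23]]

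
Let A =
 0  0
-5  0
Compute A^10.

A is strictly triangular, hence nilpotent: A^2 = 0, so A^10 = 0.

[[0, 0], [0, 0]]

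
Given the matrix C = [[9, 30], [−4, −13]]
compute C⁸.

tr C = −4 and det C = 3, so the characteristic polynomial is λ² − (−4)λ + (3) with roots −3 and −1.
Eigenvectors give P = [[−5, −3], [2, 1]] with P⁻¹ = [[1, 3], [−2, −5]], and C = P·diag(−3, −1)·P⁻¹.
Then C⁸ = P·diag(6561, 1)·P⁻¹ = [[−32805, −3], [13122, 1]] · [[1, 3], [−2, −5]] = [[−32799, −98400], [13120, 39361]].

[[−32799, −98400], [13120, 39361]]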